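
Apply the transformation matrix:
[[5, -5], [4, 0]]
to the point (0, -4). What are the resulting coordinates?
(20, 0)

Matrix multiplication:
[[5, -5], [4, 0]] × [0, -4]ᵀ
= [5×0 + -5×-4, 4×0 + 0×-4]ᵀ
= [20.0000, 0.0000]ᵀ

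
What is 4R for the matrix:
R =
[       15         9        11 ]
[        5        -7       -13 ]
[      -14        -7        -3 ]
4R =
[       60        36        44 ]
[       20       -28       -52 ]
[      -56       -28       -12 ]

Scalar multiplication is elementwise: (4R)[i][j] = 4 * R[i][j].
  (4R)[0][0] = 4 * (15) = 60
  (4R)[0][1] = 4 * (9) = 36
  (4R)[0][2] = 4 * (11) = 44
  (4R)[1][0] = 4 * (5) = 20
  (4R)[1][1] = 4 * (-7) = -28
  (4R)[1][2] = 4 * (-13) = -52
  (4R)[2][0] = 4 * (-14) = -56
  (4R)[2][1] = 4 * (-7) = -28
  (4R)[2][2] = 4 * (-3) = -12
4R =
[       60        36        44 ]
[       20       -28       -52 ]
[      -56       -28       -12 ]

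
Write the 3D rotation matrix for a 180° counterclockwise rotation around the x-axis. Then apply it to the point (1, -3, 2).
R = [[1, 0, 0], [0, -1, 0], [0, 0, -1]]; R·(1, -3, 2) = (1, 3, -2)

Rotation matrix for 180° around x-axis:
cos(180°) = -1, sin(180°) = 0
R = [[1, 0, 0], [0, -1, 0], [0, 0, -1]]
Apply to (1, -3, 2): R·[1, -3, 2]ᵀ = (1, 3, -2)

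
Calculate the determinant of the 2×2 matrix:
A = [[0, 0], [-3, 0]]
0

For A = [[a, b], [c, d]], det(A) = a*d - b*c.
det(A) = (0)*(0) - (0)*(-3) = 0 - 0 = 0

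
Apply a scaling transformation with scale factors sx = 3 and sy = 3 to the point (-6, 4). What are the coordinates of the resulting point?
(-18, 12)

Scaling matrix:
[[3, 0], [0, 3]]
Result: (-6 × 3, 4 × 3) = (-18, 12)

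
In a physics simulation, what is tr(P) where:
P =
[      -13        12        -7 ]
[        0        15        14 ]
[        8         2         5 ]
tr(P) = -13 + 15 + 5 = 7

The trace of a square matrix is the sum of its diagonal entries.
Diagonal entries of P: P[0][0] = -13, P[1][1] = 15, P[2][2] = 5.
tr(P) = -13 + 15 + 5 = 7.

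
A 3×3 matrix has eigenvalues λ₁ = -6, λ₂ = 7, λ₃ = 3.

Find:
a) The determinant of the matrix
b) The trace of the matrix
det = -126, trace = 4

Two standard eigenvalue identities:
- det(A) equals the product of the eigenvalues (counted with multiplicity).
- trace(A) equals the sum of the eigenvalues.
det(A) = (-6)*(7)*(3) = -126.
trace(A) = -6 + 7 + 3 = 4.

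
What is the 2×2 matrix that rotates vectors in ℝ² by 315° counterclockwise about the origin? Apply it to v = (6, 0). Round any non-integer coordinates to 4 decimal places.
R = [[√2/2, √2/2], [-√2/2, √2/2]]; R·v = (4.2426, -4.2426)

A counterclockwise rotation by angle θ in ℝ² has matrix R(θ) = [[cos θ, -sin θ], [sin θ, cos θ]].
For θ = 315°: cos θ = √2/2, sin θ = -√2/2.
R(315°) = [[√2/2, √2/2], [-√2/2, √2/2]].
R·v = [√2/2·6 + (√2/2)·0, -√2/2·6 + √2/2·0] = (4.2426, -4.2426).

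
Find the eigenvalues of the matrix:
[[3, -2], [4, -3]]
λ = -1 and λ = 1

Characteristic equation: det(A - λI) = 0
λ² - (trace)λ + (det) = 0
λ² - (0)λ + (-1) = 0
λ² - 0λ - 1 = 0
Solving: λ = -1, 1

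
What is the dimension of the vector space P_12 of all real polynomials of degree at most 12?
Dimension = 13

A polynomial of degree at most 12 can be written as a₀ + a₁x + a₂x² + … + a_12x^12, with 13 free coefficients a₀, …, a_12.
The set {1, x, x², …, x^12} is a basis: it spans P_12 (every such polynomial is a linear combination of these) and is linearly independent (a polynomial is zero iff all its coefficients are zero).
Therefore dim(P_12) = 12 + 1 = 13.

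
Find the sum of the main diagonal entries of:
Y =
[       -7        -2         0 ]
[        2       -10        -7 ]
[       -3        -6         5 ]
tr(Y) = -7 - 10 + 5 = -12

The trace of a square matrix is the sum of its diagonal entries.
Diagonal entries of Y: Y[0][0] = -7, Y[1][1] = -10, Y[2][2] = 5.
tr(Y) = -7 - 10 + 5 = -12.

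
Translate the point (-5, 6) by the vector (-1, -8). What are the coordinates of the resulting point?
(-6, -2)

Translation by (-1, -8):
x' = -5 + -1 = -6
y' = 6 + -8 = -2
Homogeneous matrix: [[1, 0, -1], [0, 1, -8], [0, 0, 1]]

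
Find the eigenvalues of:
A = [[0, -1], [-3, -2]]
λ = -3, 1

Solve det(A - λI) = 0. For a 2×2 matrix this is λ² - (trace)λ + det = 0.
trace(A) = 0 - 2 = -2.
det(A) = (0)*(-2) - (-1)*(-3) = 0 - 3 = -3.
Characteristic equation: λ² - (-2)λ + (-3) = 0.
Discriminant: (-2)² - 4*(-3) = 4 + 12 = 16.
Roots: λ = (-2 ± √16) / 2 = -3, 1.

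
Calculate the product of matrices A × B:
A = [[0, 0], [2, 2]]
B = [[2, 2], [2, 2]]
[[0, 0], [8, 8]]

Matrix multiplication:
C[0][0] = 0×2 + 0×2 = 0
C[0][1] = 0×2 + 0×2 = 0
C[1][0] = 2×2 + 2×2 = 8
C[1][1] = 2×2 + 2×2 = 8
Result: [[0, 0], [8, 8]]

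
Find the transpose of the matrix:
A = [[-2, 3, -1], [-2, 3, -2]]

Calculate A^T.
[[-2, -2], [3, 3], [-1, -2]]

The transpose sends entry (i,j) to (j,i); rows become columns.
Row 0 of A: [-2, 3, -1] -> column 0 of A^T.
Row 1 of A: [-2, 3, -2] -> column 1 of A^T.
A^T = [[-2, -2], [3, 3], [-1, -2]]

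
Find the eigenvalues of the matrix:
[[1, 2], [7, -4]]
λ = -6 and λ = 3

Characteristic equation: det(A - λI) = 0
λ² - (trace)λ + (det) = 0
λ² - (-3)λ + (-18) = 0
λ² + 3λ - 18 = 0
Solving: λ = -6, 3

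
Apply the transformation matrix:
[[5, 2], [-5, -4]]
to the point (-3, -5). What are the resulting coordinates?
(-25, 35)

Matrix multiplication:
[[5, 2], [-5, -4]] × [-3, -5]ᵀ
= [5×-3 + 2×-5, -5×-3 + -4×-5]ᵀ
= [-25.0000, 35.0000]ᵀ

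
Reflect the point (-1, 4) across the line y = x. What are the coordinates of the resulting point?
(4, -1)

Reflection across line y = x: (-1, 4) → (4, -1)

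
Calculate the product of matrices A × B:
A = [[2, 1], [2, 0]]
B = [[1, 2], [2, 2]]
[[4, 6], [2, 4]]

Matrix multiplication:
C[0][0] = 2×1 + 1×2 = 4
C[0][1] = 2×2 + 1×2 = 6
C[1][0] = 2×1 + 0×2 = 2
C[1][1] = 2×2 + 0×2 = 4
Result: [[4, 6], [2, 4]]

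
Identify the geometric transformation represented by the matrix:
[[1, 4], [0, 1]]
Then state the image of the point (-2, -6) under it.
horizontal shear with factor 4; image of (-2, -6) is (-26, -6)

The matrix [[1, k], [0, 1]] sends (x, y) to (x + 4y, y), leaving the y-coordinate fixed: a horizontal shear.
The matrix [[1, 4], [0, 1]] represents: horizontal shear with factor 4.
Applying it to (-2, -6): [1·-2 + 4·-6, 0·-2 + 1·-6] = (-26, -6).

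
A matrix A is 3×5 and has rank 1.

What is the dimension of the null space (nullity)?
4

The rank-nullity theorem for an m×n matrix states:
rank(A) + nullity(A) = n (the number of columns).
Here n = 5 and rank(A) = 1, so nullity(A) = 5 - 1 = 4.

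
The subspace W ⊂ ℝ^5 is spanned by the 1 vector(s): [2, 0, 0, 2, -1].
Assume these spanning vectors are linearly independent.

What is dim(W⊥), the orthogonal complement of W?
dim(W⊥) = 4

For any subspace W of ℝ^n, dim(W) + dim(W⊥) = n (the whole-space dimension).
Here the given 1 vectors are linearly independent, so dim(W) = 1.
Thus dim(W⊥) = n - dim(W) = 5 - 1 = 4.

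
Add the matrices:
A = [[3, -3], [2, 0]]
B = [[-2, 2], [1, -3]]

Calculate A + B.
[[1, -1], [3, -3]]

Add corresponding elements:
(3)+(-2)=1
(-3)+(2)=-1
(2)+(1)=3
(0)+(-3)=-3
A + B = [[1, -1], [3, -3]]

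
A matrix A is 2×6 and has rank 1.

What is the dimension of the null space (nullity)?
5

The rank-nullity theorem for an m×n matrix states:
rank(A) + nullity(A) = n (the number of columns).
Here n = 6 and rank(A) = 1, so nullity(A) = 6 - 1 = 5.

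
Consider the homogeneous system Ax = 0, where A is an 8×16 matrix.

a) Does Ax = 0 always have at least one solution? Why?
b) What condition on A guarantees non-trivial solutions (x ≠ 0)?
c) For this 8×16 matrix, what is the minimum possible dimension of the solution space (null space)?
a) Yes, x = 0 is always a solution. b) When A has linearly dependent columns (rank < n). c) Minimum nullity = 8.

a) x = 0 satisfies A·0 = 0, so the zero vector is always a solution.
b) Non-trivial solutions exist iff the columns of A are linearly dependent, equivalently rank(A) < n (the number of columns).
c) By rank-nullity, rank(A) + nullity(A) = n = 16. Since A has only 8 rows, rank(A) ≤ 8, so nullity(A) ≥ 16 - 8 = 8.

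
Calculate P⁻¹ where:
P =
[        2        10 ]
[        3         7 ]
det(P) = -16
P⁻¹ =
[    -7/16       5/8 ]
[     3/16      -1/8 ]

For a 2×2 matrix P = [[a, b], [c, d]] with det(P) ≠ 0, P⁻¹ = (1/det(P)) * [[d, -b], [-c, a]].
det(P) = (2)*(7) - (10)*(3) = 14 - 30 = -16.
P⁻¹ = (1/-16) * [[7, -10], [-3, 2]].
Dividing each entry by -16 and reducing:
P⁻¹ =
[    -7/16       5/8 ]
[     3/16      -1/8 ]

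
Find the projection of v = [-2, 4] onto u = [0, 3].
[0, 4]

The projection of v onto u is proj_u(v) = ((v·u) / (u·u)) · u.
v·u = (-2)*(0) + (4)*(3) = 12.
u·u = (0)*(0) + (3)*(3) = 9.
coefficient = 12 / 9 = 4/3.
proj_u(v) = 4/3 · [0, 3] = [0, 4].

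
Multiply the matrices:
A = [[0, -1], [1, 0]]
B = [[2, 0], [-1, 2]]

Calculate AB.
[[1, -2], [2, 0]]

Each entry (i,j) of AB = sum over k of A[i][k]*B[k][j].
(AB)[0][0] = (0)*(2) + (-1)*(-1) = 1
(AB)[0][1] = (0)*(0) + (-1)*(2) = -2
(AB)[1][0] = (1)*(2) + (0)*(-1) = 2
(AB)[1][1] = (1)*(0) + (0)*(2) = 0
AB = [[1, -2], [2, 0]]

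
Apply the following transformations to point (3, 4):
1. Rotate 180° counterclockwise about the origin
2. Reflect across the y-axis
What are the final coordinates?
(3, -4)

Step 1: Rotate 180° → (-3, -4)
Step 2: Reflect across the y-axis → (3, -4)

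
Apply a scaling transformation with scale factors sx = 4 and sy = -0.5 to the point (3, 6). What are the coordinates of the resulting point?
(12, -3.0)

Scaling matrix:
[[4, 0], [0, -0.50]]
Result: (3 × 4, 6 × -0.5) = (12, -3.0)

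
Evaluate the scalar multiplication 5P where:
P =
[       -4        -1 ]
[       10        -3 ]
5P =
[      -20        -5 ]
[       50       -15 ]

Scalar multiplication is elementwise: (5P)[i][j] = 5 * P[i][j].
  (5P)[0][0] = 5 * (-4) = -20
  (5P)[0][1] = 5 * (-1) = -5
  (5P)[1][0] = 5 * (10) = 50
  (5P)[1][1] = 5 * (-3) = -15
5P =
[      -20        -5 ]
[       50       -15 ]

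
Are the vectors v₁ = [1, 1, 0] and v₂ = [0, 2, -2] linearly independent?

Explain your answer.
Yes, linearly independent

Two vectors are linearly dependent iff one is a scalar multiple of the other.
No single scalar k satisfies v₂ = k·v₁ (the ratios of corresponding entries disagree), so v₁ and v₂ are linearly independent.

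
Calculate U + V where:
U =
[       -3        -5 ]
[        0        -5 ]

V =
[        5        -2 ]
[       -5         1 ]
U + V =
[        2        -7 ]
[       -5        -4 ]

Matrix addition is elementwise: (U+V)[i][j] = U[i][j] + V[i][j].
  (U+V)[0][0] = (-3) + (5) = 2
  (U+V)[0][1] = (-5) + (-2) = -7
  (U+V)[1][0] = (0) + (-5) = -5
  (U+V)[1][1] = (-5) + (1) = -4
U + V =
[        2        -7 ]
[       -5        -4 ]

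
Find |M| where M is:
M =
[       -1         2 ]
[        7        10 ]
det(M) = -24

For a 2×2 matrix [[a, b], [c, d]], det = a*d - b*c.
det(M) = (-1)*(10) - (2)*(7) = -10 - 14 = -24.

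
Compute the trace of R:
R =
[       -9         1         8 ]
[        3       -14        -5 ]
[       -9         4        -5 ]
tr(R) = -9 - 14 - 5 = -28

The trace of a square matrix is the sum of its diagonal entries.
Diagonal entries of R: R[0][0] = -9, R[1][1] = -14, R[2][2] = -5.
tr(R) = -9 - 14 - 5 = -28.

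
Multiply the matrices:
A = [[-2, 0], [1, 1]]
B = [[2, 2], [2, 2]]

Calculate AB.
[[-4, -4], [4, 4]]

Each entry (i,j) of AB = sum over k of A[i][k]*B[k][j].
(AB)[0][0] = (-2)*(2) + (0)*(2) = -4
(AB)[0][1] = (-2)*(2) + (0)*(2) = -4
(AB)[1][0] = (1)*(2) + (1)*(2) = 4
(AB)[1][1] = (1)*(2) + (1)*(2) = 4
AB = [[-4, -4], [4, 4]]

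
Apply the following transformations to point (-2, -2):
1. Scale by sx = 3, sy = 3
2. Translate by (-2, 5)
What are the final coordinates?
(-8, -1)

Step 1: Scale (-2, -2) by (sx, sy) = (3, 3) → (-6, -6)
Step 2: Translate by (-2, 5) → (-8, -1)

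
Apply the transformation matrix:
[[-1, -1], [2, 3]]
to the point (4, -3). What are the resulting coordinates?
(-1, -1)

Matrix multiplication:
[[-1, -1], [2, 3]] × [4, -3]ᵀ
= [-1×4 + -1×-3, 2×4 + 3×-3]ᵀ
= [-1.0000, -1.0000]ᵀ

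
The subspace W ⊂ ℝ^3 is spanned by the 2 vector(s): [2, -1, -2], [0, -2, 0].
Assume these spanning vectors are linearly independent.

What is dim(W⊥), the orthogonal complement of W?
dim(W⊥) = 1

For any subspace W of ℝ^n, dim(W) + dim(W⊥) = n (the whole-space dimension).
Here the given 2 vectors are linearly independent, so dim(W) = 2.
Thus dim(W⊥) = n - dim(W) = 3 - 2 = 1.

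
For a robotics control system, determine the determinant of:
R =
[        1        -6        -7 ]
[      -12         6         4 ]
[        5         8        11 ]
det(R) = 4

Expand along row 0 (cofactor expansion): det(R) = a*(e*i - f*h) - b*(d*i - f*g) + c*(d*h - e*g), where the 3×3 is [[a, b, c], [d, e, f], [g, h, i]].
Minor M_00 = (6)*(11) - (4)*(8) = 66 - 32 = 34.
Minor M_01 = (-12)*(11) - (4)*(5) = -132 - 20 = -152.
Minor M_02 = (-12)*(8) - (6)*(5) = -96 - 30 = -126.
det(R) = (1)*(34) - (-6)*(-152) + (-7)*(-126) = 34 - 912 + 882 = 4.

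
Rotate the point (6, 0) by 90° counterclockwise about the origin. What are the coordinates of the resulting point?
(0, 6)

Rotation matrix R(θ) = [[cos θ, -sin θ], [sin θ, cos θ]]; for θ = 90°:
R = [[0, -1], [1, 0]]
Result: R × [6, 0]ᵀ = [0·6 + (-1)·0, 1·6 + (0)·0]ᵀ = (0, 6)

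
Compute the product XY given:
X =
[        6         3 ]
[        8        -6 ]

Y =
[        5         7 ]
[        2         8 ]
XY =
[       36        66 ]
[       28         8 ]

Matrix multiplication: (XY)[i][j] = sum over k of X[i][k] * Y[k][j].
  (XY)[0][0] = (6)*(5) + (3)*(2) = 36
  (XY)[0][1] = (6)*(7) + (3)*(8) = 66
  (XY)[1][0] = (8)*(5) + (-6)*(2) = 28
  (XY)[1][1] = (8)*(7) + (-6)*(8) = 8
XY =
[       36        66 ]
[       28         8 ]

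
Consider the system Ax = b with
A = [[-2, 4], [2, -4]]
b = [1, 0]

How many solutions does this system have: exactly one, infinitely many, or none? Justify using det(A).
No solution

det(A) = (-2)*(-4) - (4)*(2) = 0, so A is singular.
The column space of A is span(column 1) = span([-2, 2]).
b = [1, 0] is not a scalar multiple of column 1, so b ∉ column space and the system is inconsistent — no solution.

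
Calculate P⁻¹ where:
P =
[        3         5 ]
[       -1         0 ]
det(P) = 5
P⁻¹ =
[        0        -1 ]
[      1/5       3/5 ]

For a 2×2 matrix P = [[a, b], [c, d]] with det(P) ≠ 0, P⁻¹ = (1/det(P)) * [[d, -b], [-c, a]].
det(P) = (3)*(0) - (5)*(-1) = 0 + 5 = 5.
P⁻¹ = (1/5) * [[0, -5], [1, 3]].
Dividing each entry by 5 and reducing:
P⁻¹ =
[        0        -1 ]
[      1/5       3/5 ]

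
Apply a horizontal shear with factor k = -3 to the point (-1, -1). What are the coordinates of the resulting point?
(2, -1)

Shear matrix for horizontal shear with factor k = -3:
[[1, -3], [0, 1]]
Result: (-1, -1) → (2, -1)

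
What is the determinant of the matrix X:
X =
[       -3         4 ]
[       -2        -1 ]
det(X) = 11

For a 2×2 matrix [[a, b], [c, d]], det = a*d - b*c.
det(X) = (-3)*(-1) - (4)*(-2) = 3 + 8 = 11.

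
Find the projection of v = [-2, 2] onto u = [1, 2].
[2/5, 4/5]

The projection of v onto u is proj_u(v) = ((v·u) / (u·u)) · u.
v·u = (-2)*(1) + (2)*(2) = 2.
u·u = (1)*(1) + (2)*(2) = 5.
coefficient = 2 / 5 = 2/5.
proj_u(v) = 2/5 · [1, 2] = [2/5, 4/5].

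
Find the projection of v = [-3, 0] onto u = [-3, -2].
[-27/13, -18/13]

The projection of v onto u is proj_u(v) = ((v·u) / (u·u)) · u.
v·u = (-3)*(-3) + (0)*(-2) = 9.
u·u = (-3)*(-3) + (-2)*(-2) = 13.
coefficient = 9 / 13 = 9/13.
proj_u(v) = 9/13 · [-3, -2] = [-27/13, -18/13].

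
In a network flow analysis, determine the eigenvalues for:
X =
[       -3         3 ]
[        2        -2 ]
λ = -5, 0

Solve det(X - λI) = 0. For a 2×2 matrix the characteristic equation is λ² - (trace)λ + det = 0.
trace(X) = a + d = -3 - 2 = -5.
det(X) = a*d - b*c = (-3)*(-2) - (3)*(2) = 6 - 6 = 0.
Characteristic equation: λ² - (-5)λ + (0) = 0.
Discriminant = (-5)² - 4*(0) = 25 - 0 = 25.
λ = (-5 ± √25) / 2 = (-5 ± 5) / 2 = -5, 0.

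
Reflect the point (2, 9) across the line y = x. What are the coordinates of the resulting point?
(9, 2)

Reflection across line y = x: (2, 9) → (9, 2)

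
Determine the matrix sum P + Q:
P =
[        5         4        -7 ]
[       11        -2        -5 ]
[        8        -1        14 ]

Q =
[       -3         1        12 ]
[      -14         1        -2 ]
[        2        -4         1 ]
P + Q =
[        2         5         5 ]
[       -3        -1        -7 ]
[       10        -5        15 ]

Matrix addition is elementwise: (P+Q)[i][j] = P[i][j] + Q[i][j].
  (P+Q)[0][0] = (5) + (-3) = 2
  (P+Q)[0][1] = (4) + (1) = 5
  (P+Q)[0][2] = (-7) + (12) = 5
  (P+Q)[1][0] = (11) + (-14) = -3
  (P+Q)[1][1] = (-2) + (1) = -1
  (P+Q)[1][2] = (-5) + (-2) = -7
  (P+Q)[2][0] = (8) + (2) = 10
  (P+Q)[2][1] = (-1) + (-4) = -5
  (P+Q)[2][2] = (14) + (1) = 15
P + Q =
[        2         5         5 ]
[       -3        -1        -7 ]
[       10        -5        15 ]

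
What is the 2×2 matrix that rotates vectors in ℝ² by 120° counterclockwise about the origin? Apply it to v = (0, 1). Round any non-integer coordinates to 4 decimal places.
R = [[-1/2, -√3/2], [√3/2, -1/2]]; R·v = (-0.8660, -0.5000)

A counterclockwise rotation by angle θ in ℝ² has matrix R(θ) = [[cos θ, -sin θ], [sin θ, cos θ]].
For θ = 120°: cos θ = -1/2, sin θ = √3/2.
R(120°) = [[-1/2, -√3/2], [√3/2, -1/2]].
R·v = [-1/2·0 + (-√3/2)·1, √3/2·0 + -1/2·1] = (-0.8660, -0.5000).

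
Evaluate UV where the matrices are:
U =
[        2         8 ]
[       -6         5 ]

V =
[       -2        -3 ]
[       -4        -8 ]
UV =
[      -36       -70 ]
[       -8       -22 ]

Matrix multiplication: (UV)[i][j] = sum over k of U[i][k] * V[k][j].
  (UV)[0][0] = (2)*(-2) + (8)*(-4) = -36
  (UV)[0][1] = (2)*(-3) + (8)*(-8) = -70
  (UV)[1][0] = (-6)*(-2) + (5)*(-4) = -8
  (UV)[1][1] = (-6)*(-3) + (5)*(-8) = -22
UV =
[      -36       -70 ]
[       -8       -22 ]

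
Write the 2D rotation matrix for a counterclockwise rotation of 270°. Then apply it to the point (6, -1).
R = [[0, 1], [-1, 0]]; R·(6, -1) = (-1, -6)

Rotation matrix formula: R(θ) = [[cos θ, -sin θ], [sin θ, cos θ]]
For θ = 270°:
cos(270°) = 0
sin(270°) = -1
R = [[0, 1], [-1, 0]]
Apply to (6, -1): [0·6 + (1)·-1, -1·6 + 0·-1] = (-1, -6)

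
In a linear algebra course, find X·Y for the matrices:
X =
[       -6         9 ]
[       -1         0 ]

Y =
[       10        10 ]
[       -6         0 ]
XY =
[     -114       -60 ]
[      -10       -10 ]

Matrix multiplication: (XY)[i][j] = sum over k of X[i][k] * Y[k][j].
  (XY)[0][0] = (-6)*(10) + (9)*(-6) = -114
  (XY)[0][1] = (-6)*(10) + (9)*(0) = -60
  (XY)[1][0] = (-1)*(10) + (0)*(-6) = -10
  (XY)[1][1] = (-1)*(10) + (0)*(0) = -10
XY =
[     -114       -60 ]
[      -10       -10 ]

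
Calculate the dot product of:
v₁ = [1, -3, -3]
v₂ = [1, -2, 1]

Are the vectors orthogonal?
4, No

The dot product is the sum of products of corresponding components.
v₁·v₂ = (1)*(1) + (-3)*(-2) + (-3)*(1) = 1 + 6 - 3 = 4.
Two vectors are orthogonal iff their dot product is 0; here the dot product is 4, so the vectors are not orthogonal.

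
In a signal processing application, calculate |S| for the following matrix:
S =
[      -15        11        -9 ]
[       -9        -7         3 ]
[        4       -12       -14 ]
det(S) = -4488

Expand along row 0 (cofactor expansion): det(S) = a*(e*i - f*h) - b*(d*i - f*g) + c*(d*h - e*g), where the 3×3 is [[a, b, c], [d, e, f], [g, h, i]].
Minor M_00 = (-7)*(-14) - (3)*(-12) = 98 + 36 = 134.
Minor M_01 = (-9)*(-14) - (3)*(4) = 126 - 12 = 114.
Minor M_02 = (-9)*(-12) - (-7)*(4) = 108 + 28 = 136.
det(S) = (-15)*(134) - (11)*(114) + (-9)*(136) = -2010 - 1254 - 1224 = -4488.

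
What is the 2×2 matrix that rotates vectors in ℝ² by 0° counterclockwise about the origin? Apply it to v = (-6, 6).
R = [[1, 0], [0, 1]]; R·v = (-6, 6)

A counterclockwise rotation by angle θ in ℝ² has matrix R(θ) = [[cos θ, -sin θ], [sin θ, cos θ]].
For θ = 0°: cos θ = 1, sin θ = 0.
R(0°) = [[1, 0], [0, 1]].
R·v = [1·-6 + (0)·6, 0·-6 + 1·6] = (-6, 6).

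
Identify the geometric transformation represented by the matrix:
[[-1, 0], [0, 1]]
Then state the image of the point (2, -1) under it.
reflection across the y-axis; image of (2, -1) is (-2, -1)

This is a symmetric orthogonal matrix with determinant -1, which characterizes a reflection in ℝ².
The matrix [[-1, 0], [0, 1]] represents: reflection across the y-axis.
Applying it to (2, -1): [-1·2 + 0·-1, 0·2 + 1·-1] = (-2, -1).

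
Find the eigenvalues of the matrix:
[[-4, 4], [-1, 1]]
λ = -3 and λ = 0

Characteristic equation: det(A - λI) = 0
λ² - (trace)λ + (det) = 0
λ² - (-3)λ + (0) = 0
λ² + 3λ + 0 = 0
Solving: λ = -3, 0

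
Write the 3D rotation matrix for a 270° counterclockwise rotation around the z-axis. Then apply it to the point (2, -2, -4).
R = [[0, 1, 0], [-1, 0, 0], [0, 0, 1]]; R·(2, -2, -4) = (-2, -2, -4)

Rotation matrix for 270° around z-axis:
cos(270°) = 0, sin(270°) = -1
R = [[0, 1, 0], [-1, 0, 0], [0, 0, 1]]
Apply to (2, -2, -4): R·[2, -2, -4]ᵀ = (-2, -2, -4)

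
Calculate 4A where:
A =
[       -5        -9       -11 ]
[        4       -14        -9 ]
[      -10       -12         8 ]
4A =
[      -20       -36       -44 ]
[       16       -56       -36 ]
[      -40       -48        32 ]

Scalar multiplication is elementwise: (4A)[i][j] = 4 * A[i][j].
  (4A)[0][0] = 4 * (-5) = -20
  (4A)[0][1] = 4 * (-9) = -36
  (4A)[0][2] = 4 * (-11) = -44
  (4A)[1][0] = 4 * (4) = 16
  (4A)[1][1] = 4 * (-14) = -56
  (4A)[1][2] = 4 * (-9) = -36
  (4A)[2][0] = 4 * (-10) = -40
  (4A)[2][1] = 4 * (-12) = -48
  (4A)[2][2] = 4 * (8) = 32
4A =
[      -20       -36       -44 ]
[       16       -56       -36 ]
[      -40       -48        32 ]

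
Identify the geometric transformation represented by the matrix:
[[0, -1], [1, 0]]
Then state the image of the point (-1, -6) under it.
rotation by 90° counterclockwise; image of (-1, -6) is (6, -1)

This matches the form [[cos θ, -sin θ], [sin θ, cos θ]] of a rotation matrix; reading off cos θ and sin θ gives the angle.
The matrix [[0, -1], [1, 0]] represents: rotation by 90° counterclockwise.
Applying it to (-1, -6): [0·-1 + -1·-6, 1·-1 + 0·-6] = (6, -1).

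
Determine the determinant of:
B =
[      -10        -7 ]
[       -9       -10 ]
det(B) = 37

For a 2×2 matrix [[a, b], [c, d]], det = a*d - b*c.
det(B) = (-10)*(-10) - (-7)*(-9) = 100 - 63 = 37.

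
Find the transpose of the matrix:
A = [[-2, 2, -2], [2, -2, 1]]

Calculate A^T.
[[-2, 2], [2, -2], [-2, 1]]

The transpose sends entry (i,j) to (j,i); rows become columns.
Row 0 of A: [-2, 2, -2] -> column 0 of A^T.
Row 1 of A: [2, -2, 1] -> column 1 of A^T.
A^T = [[-2, 2], [2, -2], [-2, 1]]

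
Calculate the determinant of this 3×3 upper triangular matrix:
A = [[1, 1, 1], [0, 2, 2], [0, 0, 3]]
6

The determinant of a triangular matrix is the product of its diagonal entries (the off-diagonal entries above the diagonal do not affect it).
det(A) = (1) * (2) * (3) = 6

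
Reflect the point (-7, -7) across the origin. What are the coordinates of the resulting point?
(7, 7)

Reflection across origin: (-7, -7) → (7, 7)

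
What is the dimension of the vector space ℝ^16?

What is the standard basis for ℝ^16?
Dimension = 16; standard basis = {e_1, e_2, e_3, …, e_16}

ℝ^16 is the space of 16-tuples of real numbers; its dimension is 16.
The standard basis consists of 16 vectors: e_1, e_2, e_3, …, e_16, where e_i is the vector with 1 in position i and 0 elsewhere.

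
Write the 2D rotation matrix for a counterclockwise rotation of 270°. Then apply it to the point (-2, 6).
R = [[0, 1], [-1, 0]]; R·(-2, 6) = (6, 2)

Rotation matrix formula: R(θ) = [[cos θ, -sin θ], [sin θ, cos θ]]
For θ = 270°:
cos(270°) = 0
sin(270°) = -1
R = [[0, 1], [-1, 0]]
Apply to (-2, 6): [0·-2 + (1)·6, -1·-2 + 0·6] = (6, 2)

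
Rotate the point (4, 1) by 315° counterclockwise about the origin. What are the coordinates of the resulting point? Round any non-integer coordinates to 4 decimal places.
(3.5355, -2.1213)

Rotation matrix R(θ) = [[cos θ, -sin θ], [sin θ, cos θ]]; for θ = 315°:
R = [[√2/2, √2/2], [-√2/2, √2/2]]
Result: R × [4, 1]ᵀ = [√2/2·4 + (√2/2)·1, -√2/2·4 + (√2/2)·1]ᵀ = (3.5355, -2.1213)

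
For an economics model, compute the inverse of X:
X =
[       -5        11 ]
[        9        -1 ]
det(X) = -94
X⁻¹ =
[     1/94     11/94 ]
[     9/94      5/94 ]

For a 2×2 matrix X = [[a, b], [c, d]] with det(X) ≠ 0, X⁻¹ = (1/det(X)) * [[d, -b], [-c, a]].
det(X) = (-5)*(-1) - (11)*(9) = 5 - 99 = -94.
X⁻¹ = (1/-94) * [[-1, -11], [-9, -5]].
Dividing each entry by -94 and reducing:
X⁻¹ =
[     1/94     11/94 ]
[     9/94      5/94 ]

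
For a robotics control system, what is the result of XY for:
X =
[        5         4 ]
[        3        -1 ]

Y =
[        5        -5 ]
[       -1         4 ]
XY =
[       21        -9 ]
[       16       -19 ]

Matrix multiplication: (XY)[i][j] = sum over k of X[i][k] * Y[k][j].
  (XY)[0][0] = (5)*(5) + (4)*(-1) = 21
  (XY)[0][1] = (5)*(-5) + (4)*(4) = -9
  (XY)[1][0] = (3)*(5) + (-1)*(-1) = 16
  (XY)[1][1] = (3)*(-5) + (-1)*(4) = -19
XY =
[       21        -9 ]
[       16       -19 ]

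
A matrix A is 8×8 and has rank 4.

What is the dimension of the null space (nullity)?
4

The rank-nullity theorem for an m×n matrix states:
rank(A) + nullity(A) = n (the number of columns).
Here n = 8 and rank(A) = 4, so nullity(A) = 8 - 4 = 4.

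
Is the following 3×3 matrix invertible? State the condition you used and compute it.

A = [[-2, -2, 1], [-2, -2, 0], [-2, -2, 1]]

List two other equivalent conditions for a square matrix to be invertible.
No, not invertible; det(A) = 0 (two rows are equal, so the rows are linearly dependent). Equivalent conditions (failing for this A): rank(A) < 3; Ax = 0 has non-trivial solutions; 0 is an eigenvalue; the columns are linearly dependent.

To check invertibility, compute det(A).
In this matrix, row 0 and the last row are identical, so one row is a scalar multiple of another and the rows are linearly dependent.
A matrix with linearly dependent rows has det = 0 and is not invertible.
Equivalent failed conditions:
- rank(A) < 3.
- Ax = 0 has non-trivial solutions.
- 0 is an eigenvalue.
- The columns are linearly dependent.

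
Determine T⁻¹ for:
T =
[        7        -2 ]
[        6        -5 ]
det(T) = -23
T⁻¹ =
[     5/23     -2/23 ]
[     6/23     -7/23 ]

For a 2×2 matrix T = [[a, b], [c, d]] with det(T) ≠ 0, T⁻¹ = (1/det(T)) * [[d, -b], [-c, a]].
det(T) = (7)*(-5) - (-2)*(6) = -35 + 12 = -23.
T⁻¹ = (1/-23) * [[-5, 2], [-6, 7]].
Dividing each entry by -23 and reducing:
T⁻¹ =
[     5/23     -2/23 ]
[     6/23     -7/23 ]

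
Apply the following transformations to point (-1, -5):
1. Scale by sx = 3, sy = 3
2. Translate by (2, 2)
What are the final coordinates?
(-1, -13)

Step 1: Scale (-1, -5) by (sx, sy) = (3, 3) → (-3, -15)
Step 2: Translate by (2, 2) → (-1, -13)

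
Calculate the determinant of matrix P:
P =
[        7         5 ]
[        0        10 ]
det(P) = 70

For a 2×2 matrix [[a, b], [c, d]], det = a*d - b*c.
det(P) = (7)*(10) - (5)*(0) = 70 - 0 = 70.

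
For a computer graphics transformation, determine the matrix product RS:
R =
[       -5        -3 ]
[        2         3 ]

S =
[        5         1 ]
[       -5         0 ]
RS =
[      -10        -5 ]
[       -5         2 ]

Matrix multiplication: (RS)[i][j] = sum over k of R[i][k] * S[k][j].
  (RS)[0][0] = (-5)*(5) + (-3)*(-5) = -10
  (RS)[0][1] = (-5)*(1) + (-3)*(0) = -5
  (RS)[1][0] = (2)*(5) + (3)*(-5) = -5
  (RS)[1][1] = (2)*(1) + (3)*(0) = 2
RS =
[      -10        -5 ]
[       -5         2 ]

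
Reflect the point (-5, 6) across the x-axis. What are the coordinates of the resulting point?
(-5, -6)

Reflection across x-axis: (-5, 6) → (-5, -6)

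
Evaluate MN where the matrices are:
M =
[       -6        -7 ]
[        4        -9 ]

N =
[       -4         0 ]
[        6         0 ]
MN =
[      -18         0 ]
[      -70         0 ]

Matrix multiplication: (MN)[i][j] = sum over k of M[i][k] * N[k][j].
  (MN)[0][0] = (-6)*(-4) + (-7)*(6) = -18
  (MN)[0][1] = (-6)*(0) + (-7)*(0) = 0
  (MN)[1][0] = (4)*(-4) + (-9)*(6) = -70
  (MN)[1][1] = (4)*(0) + (-9)*(0) = 0
MN =
[      -18         0 ]
[      -70         0 ]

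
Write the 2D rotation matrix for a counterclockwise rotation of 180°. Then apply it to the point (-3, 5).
R = [[-1, 0], [0, -1]]; R·(-3, 5) = (3, -5)

Rotation matrix formula: R(θ) = [[cos θ, -sin θ], [sin θ, cos θ]]
For θ = 180°:
cos(180°) = -1
sin(180°) = 0
R = [[-1, 0], [0, -1]]
Apply to (-3, 5): [-1·-3 + (0)·5, 0·-3 + -1·5] = (3, -5)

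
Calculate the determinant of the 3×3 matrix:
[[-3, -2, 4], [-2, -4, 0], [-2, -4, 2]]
16

Expansion along first row:
det = -3·det([[-4,0],[-4,2]]) - -2·det([[-2,0],[-2,2]]) + 4·det([[-2,-4],[-2,-4]])
    = -3·(-4·2 - 0·-4) - -2·(-2·2 - 0·-2) + 4·(-2·-4 - -4·-2)
    = -3·-8 - -2·-4 + 4·0
    = 24 + -8 + 0 = 16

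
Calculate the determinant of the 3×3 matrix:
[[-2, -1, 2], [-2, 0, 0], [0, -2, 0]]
8

Expansion along first row:
det = -2·det([[0,0],[-2,0]]) - -1·det([[-2,0],[0,0]]) + 2·det([[-2,0],[0,-2]])
    = -2·(0·0 - 0·-2) - -1·(-2·0 - 0·0) + 2·(-2·-2 - 0·0)
    = -2·0 - -1·0 + 2·4
    = 0 + 0 + 8 = 8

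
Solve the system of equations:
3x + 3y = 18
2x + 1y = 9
x = 3, y = 3

Use elimination (row reduction):
Equation 1: 3x + 3y = 18.
Equation 2: 2x + 1y = 9.
Multiply Eq1 by 2 and Eq2 by 3: 6x + 6y = 36;  6x + 3y = 27.
Subtract: (-3)y = -9, so y = 3.
Back-substitute into Eq1: 3x + 3*(3) = 18, so x = 3.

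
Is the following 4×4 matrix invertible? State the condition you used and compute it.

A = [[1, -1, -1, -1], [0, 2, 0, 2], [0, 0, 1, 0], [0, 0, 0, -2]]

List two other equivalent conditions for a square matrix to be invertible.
Yes, invertible; det(A) = -4 ≠ 0. Equivalent conditions: rank(A) = 4; Ax = 0 has only the trivial solution; 0 is not an eigenvalue; the columns of A are linearly independent.

To check invertibility, compute det(A).
The given matrix is triangular, so det(A) equals the product of its diagonal entries = -4 ≠ 0.
Since det(A) ≠ 0, A is invertible.
Equivalent conditions for a square matrix A to be invertible:
- rank(A) = 4 (full rank).
- The homogeneous system Ax = 0 has only the trivial solution x = 0.
- 0 is not an eigenvalue of A.
- The columns (equivalently rows) of A are linearly independent.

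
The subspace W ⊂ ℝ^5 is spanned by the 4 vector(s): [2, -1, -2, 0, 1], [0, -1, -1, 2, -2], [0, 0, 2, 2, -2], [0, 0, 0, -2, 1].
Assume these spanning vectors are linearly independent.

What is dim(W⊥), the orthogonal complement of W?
dim(W⊥) = 1

For any subspace W of ℝ^n, dim(W) + dim(W⊥) = n (the whole-space dimension).
Here the given 4 vectors are linearly independent, so dim(W) = 4.
Thus dim(W⊥) = n - dim(W) = 5 - 4 = 1.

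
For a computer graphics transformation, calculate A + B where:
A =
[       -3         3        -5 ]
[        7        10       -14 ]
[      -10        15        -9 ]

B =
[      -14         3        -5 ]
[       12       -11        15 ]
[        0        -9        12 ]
A + B =
[      -17         6       -10 ]
[       19        -1         1 ]
[      -10         6         3 ]

Matrix addition is elementwise: (A+B)[i][j] = A[i][j] + B[i][j].
  (A+B)[0][0] = (-3) + (-14) = -17
  (A+B)[0][1] = (3) + (3) = 6
  (A+B)[0][2] = (-5) + (-5) = -10
  (A+B)[1][0] = (7) + (12) = 19
  (A+B)[1][1] = (10) + (-11) = -1
  (A+B)[1][2] = (-14) + (15) = 1
  (A+B)[2][0] = (-10) + (0) = -10
  (A+B)[2][1] = (15) + (-9) = 6
  (A+B)[2][2] = (-9) + (12) = 3
A + B =
[      -17         6       -10 ]
[       19        -1         1 ]
[      -10         6         3 ]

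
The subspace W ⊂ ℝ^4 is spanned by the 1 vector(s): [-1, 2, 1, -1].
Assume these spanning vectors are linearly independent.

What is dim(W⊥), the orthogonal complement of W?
dim(W⊥) = 3

For any subspace W of ℝ^n, dim(W) + dim(W⊥) = n (the whole-space dimension).
Here the given 1 vectors are linearly independent, so dim(W) = 1.
Thus dim(W⊥) = n - dim(W) = 4 - 1 = 3.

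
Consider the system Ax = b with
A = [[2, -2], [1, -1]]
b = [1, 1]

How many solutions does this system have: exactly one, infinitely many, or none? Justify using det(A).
No solution

det(A) = (2)*(-1) - (-2)*(1) = 0, so A is singular.
The column space of A is span(column 1) = span([2, 1]).
b = [1, 1] is not a scalar multiple of column 1, so b ∉ column space and the system is inconsistent — no solution.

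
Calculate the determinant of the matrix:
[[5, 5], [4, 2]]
-10

For a 2×2 matrix [[a, b], [c, d]], det = ad - bc
det = (5)(2) - (5)(4) = 10 - 20 = -10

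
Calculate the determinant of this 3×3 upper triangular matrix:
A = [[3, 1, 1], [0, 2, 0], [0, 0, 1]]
6

The determinant of a triangular matrix is the product of its diagonal entries (the off-diagonal entries above the diagonal do not affect it).
det(A) = (3) * (2) * (1) = 6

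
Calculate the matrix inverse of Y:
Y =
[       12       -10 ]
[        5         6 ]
det(Y) = 122
Y⁻¹ =
[     3/61      5/61 ]
[   -5/122      6/61 ]

For a 2×2 matrix Y = [[a, b], [c, d]] with det(Y) ≠ 0, Y⁻¹ = (1/det(Y)) * [[d, -b], [-c, a]].
det(Y) = (12)*(6) - (-10)*(5) = 72 + 50 = 122.
Y⁻¹ = (1/122) * [[6, 10], [-5, 12]].
Dividing each entry by 122 and reducing:
Y⁻¹ =
[     3/61      5/61 ]
[   -5/122      6/61 ]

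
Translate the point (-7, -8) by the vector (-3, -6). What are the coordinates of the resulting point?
(-10, -14)

Translation by (-3, -6):
x' = -7 + -3 = -10
y' = -8 + -6 = -14
Homogeneous matrix: [[1, 0, -3], [0, 1, -6], [0, 0, 1]]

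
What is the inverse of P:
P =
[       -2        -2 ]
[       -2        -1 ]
det(P) = -2
P⁻¹ =
[      1/2        -1 ]
[       -1         1 ]

For a 2×2 matrix P = [[a, b], [c, d]] with det(P) ≠ 0, P⁻¹ = (1/det(P)) * [[d, -b], [-c, a]].
det(P) = (-2)*(-1) - (-2)*(-2) = 2 - 4 = -2.
P⁻¹ = (1/-2) * [[-1, 2], [2, -2]].
Dividing each entry by -2 and reducing:
P⁻¹ =
[      1/2        -1 ]
[       -1         1 ]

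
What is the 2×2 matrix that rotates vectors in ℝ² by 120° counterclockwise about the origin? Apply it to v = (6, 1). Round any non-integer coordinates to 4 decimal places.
R = [[-1/2, -√3/2], [√3/2, -1/2]]; R·v = (-3.8660, 4.6962)

A counterclockwise rotation by angle θ in ℝ² has matrix R(θ) = [[cos θ, -sin θ], [sin θ, cos θ]].
For θ = 120°: cos θ = -1/2, sin θ = √3/2.
R(120°) = [[-1/2, -√3/2], [√3/2, -1/2]].
R·v = [-1/2·6 + (-√3/2)·1, √3/2·6 + -1/2·1] = (-3.8660, 4.6962).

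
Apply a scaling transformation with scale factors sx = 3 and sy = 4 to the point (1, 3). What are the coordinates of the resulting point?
(3, 12)

Scaling matrix:
[[3, 0], [0, 4]]
Result: (1 × 3, 3 × 4) = (3, 12)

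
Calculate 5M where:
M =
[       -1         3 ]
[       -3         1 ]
5M =
[       -5        15 ]
[      -15         5 ]

Scalar multiplication is elementwise: (5M)[i][j] = 5 * M[i][j].
  (5M)[0][0] = 5 * (-1) = -5
  (5M)[0][1] = 5 * (3) = 15
  (5M)[1][0] = 5 * (-3) = -15
  (5M)[1][1] = 5 * (1) = 5
5M =
[       -5        15 ]
[      -15         5 ]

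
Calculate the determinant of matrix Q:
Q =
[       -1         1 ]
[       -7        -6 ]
det(Q) = 13

For a 2×2 matrix [[a, b], [c, d]], det = a*d - b*c.
det(Q) = (-1)*(-6) - (1)*(-7) = 6 + 7 = 13.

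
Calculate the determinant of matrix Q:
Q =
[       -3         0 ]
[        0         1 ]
det(Q) = -3

For a 2×2 matrix [[a, b], [c, d]], det = a*d - b*c.
det(Q) = (-3)*(1) - (0)*(0) = -3 - 0 = -3.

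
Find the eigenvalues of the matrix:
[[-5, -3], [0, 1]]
λ = -5 and λ = 1

Characteristic equation: det(A - λI) = 0
λ² - (trace)λ + (det) = 0
λ² - (-4)λ + (-5) = 0
λ² + 4λ - 5 = 0
Solving: λ = -5, 1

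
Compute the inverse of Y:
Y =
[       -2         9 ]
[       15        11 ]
det(Y) = -157
Y⁻¹ =
[  -11/157     9/157 ]
[   15/157     2/157 ]

For a 2×2 matrix Y = [[a, b], [c, d]] with det(Y) ≠ 0, Y⁻¹ = (1/det(Y)) * [[d, -b], [-c, a]].
det(Y) = (-2)*(11) - (9)*(15) = -22 - 135 = -157.
Y⁻¹ = (1/-157) * [[11, -9], [-15, -2]].
Dividing each entry by -157 and reducing:
Y⁻¹ =
[  -11/157     9/157 ]
[   15/157     2/157 ]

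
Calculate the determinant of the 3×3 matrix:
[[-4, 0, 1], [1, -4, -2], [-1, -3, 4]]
81

Expansion along first row:
det = -4·det([[-4,-2],[-3,4]]) - 0·det([[1,-2],[-1,4]]) + 1·det([[1,-4],[-1,-3]])
    = -4·(-4·4 - -2·-3) - 0·(1·4 - -2·-1) + 1·(1·-3 - -4·-1)
    = -4·-22 - 0·2 + 1·-7
    = 88 + 0 + -7 = 81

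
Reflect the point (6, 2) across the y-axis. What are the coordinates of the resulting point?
(-6, 2)

Reflection across y-axis: (6, 2) → (-6, 2)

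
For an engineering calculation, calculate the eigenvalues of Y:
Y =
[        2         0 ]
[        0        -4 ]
λ = -4, 2

Solve det(Y - λI) = 0. For a 2×2 matrix the characteristic equation is λ² - (trace)λ + det = 0.
trace(Y) = a + d = 2 - 4 = -2.
det(Y) = a*d - b*c = (2)*(-4) - (0)*(0) = -8 - 0 = -8.
Characteristic equation: λ² - (-2)λ + (-8) = 0.
Discriminant = (-2)² - 4*(-8) = 4 + 32 = 36.
λ = (-2 ± √36) / 2 = (-2 ± 6) / 2 = -4, 2.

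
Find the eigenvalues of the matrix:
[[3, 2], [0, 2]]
λ = 2 and λ = 3

Characteristic equation: det(A - λI) = 0
λ² - (trace)λ + (det) = 0
λ² - (5)λ + (6) = 0
λ² - 5λ + 6 = 0
Solving: λ = 2, 3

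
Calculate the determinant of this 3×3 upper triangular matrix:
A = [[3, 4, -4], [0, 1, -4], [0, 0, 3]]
9

The determinant of a triangular matrix is the product of its diagonal entries (the off-diagonal entries above the diagonal do not affect it).
det(A) = (3) * (1) * (3) = 9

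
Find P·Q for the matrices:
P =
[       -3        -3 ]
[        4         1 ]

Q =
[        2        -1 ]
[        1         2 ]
PQ =
[       -9        -3 ]
[        9        -2 ]

Matrix multiplication: (PQ)[i][j] = sum over k of P[i][k] * Q[k][j].
  (PQ)[0][0] = (-3)*(2) + (-3)*(1) = -9
  (PQ)[0][1] = (-3)*(-1) + (-3)*(2) = -3
  (PQ)[1][0] = (4)*(2) + (1)*(1) = 9
  (PQ)[1][1] = (4)*(-1) + (1)*(2) = -2
PQ =
[       -9        -3 ]
[        9        -2 ]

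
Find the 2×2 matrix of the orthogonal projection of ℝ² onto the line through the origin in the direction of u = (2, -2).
[[1/2, -1/2], [-1/2, 1/2]]

The orthogonal projection onto the line spanned by a nonzero vector u = (a, b) has matrix P = (u uᵀ) / (uᵀ u) = (1/(a² + b²)) · [[a², ab], [ab, b²]].
Here u = (2, -2), so a² + b² = 4 + 4 = 8.
P = (1/8) · [[4, -4], [-4, 4]] = [[1/2, -1/2], [-1/2, 1/2]].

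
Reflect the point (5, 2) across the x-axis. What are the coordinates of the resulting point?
(5, -2)

Reflection across x-axis: (5, 2) → (5, -2)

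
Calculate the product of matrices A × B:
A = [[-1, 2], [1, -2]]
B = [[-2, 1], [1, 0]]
[[4, -1], [-4, 1]]

Matrix multiplication:
C[0][0] = -1×-2 + 2×1 = 4
C[0][1] = -1×1 + 2×0 = -1
C[1][0] = 1×-2 + -2×1 = -4
C[1][1] = 1×1 + -2×0 = 1
Result: [[4, -1], [-4, 1]]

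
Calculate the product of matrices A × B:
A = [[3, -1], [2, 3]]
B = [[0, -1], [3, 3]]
[[-3, -6], [9, 7]]

Matrix multiplication:
C[0][0] = 3×0 + -1×3 = -3
C[0][1] = 3×-1 + -1×3 = -6
C[1][0] = 2×0 + 3×3 = 9
C[1][1] = 2×-1 + 3×3 = 7
Result: [[-3, -6], [9, 7]]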